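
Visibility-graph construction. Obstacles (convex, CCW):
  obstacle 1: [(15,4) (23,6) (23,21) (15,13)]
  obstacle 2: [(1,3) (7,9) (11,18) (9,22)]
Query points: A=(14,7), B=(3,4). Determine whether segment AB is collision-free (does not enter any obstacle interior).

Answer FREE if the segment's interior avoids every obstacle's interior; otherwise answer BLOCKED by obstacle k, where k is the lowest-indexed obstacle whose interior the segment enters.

Obstacle 1 [(15,4) (23,6) (23,21) (15,13)]:
  edge (15,4)–(23,6): clear
  edge (23,6)–(23,21): clear
  edge (23,21)–(15,13): clear
  edge (15,13)–(15,4): clear
  midpoint (17/2,11/2) outside
  → clear
Obstacle 2 [(1,3) (7,9) (11,18) (9,22)]:
  edge (1,3)–(7,9): clear
  edge (7,9)–(11,18): clear
  edge (11,18)–(9,22): clear
  edge (9,22)–(1,3): clear
  midpoint (17/2,11/2) outside
  → clear

FREE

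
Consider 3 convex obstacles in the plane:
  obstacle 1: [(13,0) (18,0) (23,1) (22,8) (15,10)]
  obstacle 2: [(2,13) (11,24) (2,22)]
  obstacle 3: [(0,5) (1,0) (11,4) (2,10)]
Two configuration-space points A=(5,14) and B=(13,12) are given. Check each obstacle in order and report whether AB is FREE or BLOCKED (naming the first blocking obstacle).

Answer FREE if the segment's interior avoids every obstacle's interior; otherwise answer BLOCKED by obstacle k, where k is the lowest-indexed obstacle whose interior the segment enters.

Obstacle 1 [(13,0) (18,0) (23,1) (22,8) (15,10)]:
  edge (13,0)–(18,0): clear
  edge (18,0)–(23,1): clear
  edge (23,1)–(22,8): clear
  edge (22,8)–(15,10): clear
  edge (15,10)–(13,0): clear
  midpoint (9,13) outside
  → clear
Obstacle 2 [(2,13) (11,24) (2,22)]:
  edge (2,13)–(11,24): clear
  edge (11,24)–(2,22): clear
  edge (2,22)–(2,13): clear
  midpoint (9,13) outside
  → clear
Obstacle 3 [(0,5) (1,0) (11,4) (2,10)]:
  edge (0,5)–(1,0): clear
  edge (1,0)–(11,4): clear
  edge (11,4)–(2,10): clear
  edge (2,10)–(0,5): clear
  midpoint (9,13) outside
  → clear

FREE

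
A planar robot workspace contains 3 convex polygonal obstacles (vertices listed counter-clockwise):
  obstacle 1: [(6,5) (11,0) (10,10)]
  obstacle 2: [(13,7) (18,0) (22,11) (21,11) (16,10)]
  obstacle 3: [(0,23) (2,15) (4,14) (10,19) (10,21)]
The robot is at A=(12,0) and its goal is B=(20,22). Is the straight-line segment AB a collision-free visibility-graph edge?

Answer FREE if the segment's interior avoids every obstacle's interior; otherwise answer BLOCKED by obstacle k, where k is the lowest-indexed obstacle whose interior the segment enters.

Obstacle 1 [(6,5) (11,0) (10,10)]:
  edge (6,5)–(11,0): clear
  edge (11,0)–(10,10): clear
  edge (10,10)–(6,5): clear
  midpoint (16,11) outside
  → clear
Obstacle 2 [(13,7) (18,0) (22,11) (21,11) (16,10)]:
  edge (13,7)–(18,0): crosses AB
  edge (18,0)–(22,11): clear
  edge (22,11)–(21,11): clear
  edge (21,11)–(16,10): clear
  edge (16,10)–(13,7): crosses AB
  → BLOCKED
Obstacle 3 [(0,23) (2,15) (4,14) (10,19) (10,21)]:
  edge (0,23)–(2,15): clear
  edge (2,15)–(4,14): clear
  edge (4,14)–(10,19): clear
  edge (10,19)–(10,21): clear
  edge (10,21)–(0,23): clear
  midpoint (16,11) outside
  → clear

BLOCKED by obstacle 2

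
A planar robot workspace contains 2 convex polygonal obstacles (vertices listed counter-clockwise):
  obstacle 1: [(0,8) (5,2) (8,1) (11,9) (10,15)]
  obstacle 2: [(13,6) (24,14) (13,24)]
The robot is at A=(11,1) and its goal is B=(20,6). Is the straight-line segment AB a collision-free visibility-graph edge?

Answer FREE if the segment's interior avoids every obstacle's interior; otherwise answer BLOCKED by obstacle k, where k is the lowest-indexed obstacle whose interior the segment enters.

Obstacle 1 [(0,8) (5,2) (8,1) (11,9) (10,15)]:
  edge (0,8)–(5,2): clear
  edge (5,2)–(8,1): clear
  edge (8,1)–(11,9): clear
  edge (11,9)–(10,15): clear
  edge (10,15)–(0,8): clear
  midpoint (31/2,7/2) outside
  → clear
Obstacle 2 [(13,6) (24,14) (13,24)]:
  edge (13,6)–(24,14): clear
  edge (24,14)–(13,24): clear
  edge (13,24)–(13,6): clear
  midpoint (31/2,7/2) outside
  → clear

FREE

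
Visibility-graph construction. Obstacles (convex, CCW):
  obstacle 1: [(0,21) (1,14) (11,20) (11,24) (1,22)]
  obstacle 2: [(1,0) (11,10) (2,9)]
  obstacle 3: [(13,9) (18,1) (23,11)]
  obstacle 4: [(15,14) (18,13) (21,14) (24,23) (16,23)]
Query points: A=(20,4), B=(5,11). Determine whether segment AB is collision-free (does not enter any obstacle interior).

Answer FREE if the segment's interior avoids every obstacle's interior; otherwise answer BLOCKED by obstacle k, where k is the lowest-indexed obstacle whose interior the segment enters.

Obstacle 1 [(0,21) (1,14) (11,20) (11,24) (1,22)]:
  edge (0,21)–(1,14): clear
  edge (1,14)–(11,20): clear
  edge (11,20)–(11,24): clear
  edge (11,24)–(1,22): clear
  edge (1,22)–(0,21): clear
  midpoint (25/2,15/2) outside
  → clear
Obstacle 2 [(1,0) (11,10) (2,9)]:
  edge (1,0)–(11,10): crosses AB
  edge (11,10)–(2,9): crosses AB
  edge (2,9)–(1,0): clear
  → BLOCKED
Obstacle 3 [(13,9) (18,1) (23,11)]:
  edge (13,9)–(18,1): crosses AB
  edge (18,1)–(23,11): crosses AB
  edge (23,11)–(13,9): clear
  → BLOCKED
Obstacle 4 [(15,14) (18,13) (21,14) (24,23) (16,23)]:
  edge (15,14)–(18,13): clear
  edge (18,13)–(21,14): clear
  edge (21,14)–(24,23): clear
  edge (24,23)–(16,23): clear
  edge (16,23)–(15,14): clear
  midpoint (25/2,15/2) outside
  → clear

BLOCKED by obstacle 2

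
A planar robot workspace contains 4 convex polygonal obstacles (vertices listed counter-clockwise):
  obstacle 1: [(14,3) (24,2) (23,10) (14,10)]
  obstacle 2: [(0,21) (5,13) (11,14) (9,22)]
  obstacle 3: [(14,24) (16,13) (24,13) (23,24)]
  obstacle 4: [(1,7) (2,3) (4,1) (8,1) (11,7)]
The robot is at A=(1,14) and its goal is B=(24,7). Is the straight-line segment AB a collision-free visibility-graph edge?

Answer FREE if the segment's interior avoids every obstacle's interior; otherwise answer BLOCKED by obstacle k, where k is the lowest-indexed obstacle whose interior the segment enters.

Obstacle 1 [(14,3) (24,2) (23,10) (14,10)]:
  edge (14,3)–(24,2): clear
  edge (24,2)–(23,10): crosses AB
  edge (23,10)–(14,10): crosses AB
  edge (14,10)–(14,3): clear
  → BLOCKED
Obstacle 2 [(0,21) (5,13) (11,14) (9,22)]:
  edge (0,21)–(5,13): clear
  edge (5,13)–(11,14): clear
  edge (11,14)–(9,22): clear
  edge (9,22)–(0,21): clear
  midpoint (25/2,21/2) outside
  → clear
Obstacle 3 [(14,24) (16,13) (24,13) (23,24)]:
  edge (14,24)–(16,13): clear
  edge (16,13)–(24,13): clear
  edge (24,13)–(23,24): clear
  edge (23,24)–(14,24): clear
  midpoint (25/2,21/2) outside
  → clear
Obstacle 4 [(1,7) (2,3) (4,1) (8,1) (11,7)]:
  edge (1,7)–(2,3): clear
  edge (2,3)–(4,1): clear
  edge (4,1)–(8,1): clear
  edge (8,1)–(11,7): clear
  edge (11,7)–(1,7): clear
  midpoint (25/2,21/2) outside
  → clear

BLOCKED by obstacle 1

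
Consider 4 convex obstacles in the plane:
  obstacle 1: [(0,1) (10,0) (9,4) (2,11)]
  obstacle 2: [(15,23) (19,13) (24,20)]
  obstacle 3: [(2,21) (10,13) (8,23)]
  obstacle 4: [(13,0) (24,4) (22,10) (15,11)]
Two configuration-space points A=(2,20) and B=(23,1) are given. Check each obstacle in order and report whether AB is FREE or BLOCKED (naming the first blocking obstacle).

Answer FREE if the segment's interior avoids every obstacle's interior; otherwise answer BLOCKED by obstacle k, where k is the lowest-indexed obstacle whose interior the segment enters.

BLOCKED by obstacle 4

Obstacle 1 [(0,1) (10,0) (9,4) (2,11)]:
  edge (0,1)–(10,0): clear
  edge (10,0)–(9,4): clear
  edge (9,4)–(2,11): clear
  edge (2,11)–(0,1): clear
  midpoint (25/2,21/2) outside
  → clear
Obstacle 2 [(15,23) (19,13) (24,20)]:
  edge (15,23)–(19,13): clear
  edge (19,13)–(24,20): clear
  edge (24,20)–(15,23): clear
  midpoint (25/2,21/2) outside
  → clear
Obstacle 3 [(2,21) (10,13) (8,23)]:
  edge (2,21)–(10,13): clear
  edge (10,13)–(8,23): clear
  edge (8,23)–(2,21): clear
  midpoint (25/2,21/2) outside
  → clear
Obstacle 4 [(13,0) (24,4) (22,10) (15,11)]:
  edge (13,0)–(24,4): crosses AB
  edge (24,4)–(22,10): clear
  edge (22,10)–(15,11): clear
  edge (15,11)–(13,0): crosses AB
  → BLOCKED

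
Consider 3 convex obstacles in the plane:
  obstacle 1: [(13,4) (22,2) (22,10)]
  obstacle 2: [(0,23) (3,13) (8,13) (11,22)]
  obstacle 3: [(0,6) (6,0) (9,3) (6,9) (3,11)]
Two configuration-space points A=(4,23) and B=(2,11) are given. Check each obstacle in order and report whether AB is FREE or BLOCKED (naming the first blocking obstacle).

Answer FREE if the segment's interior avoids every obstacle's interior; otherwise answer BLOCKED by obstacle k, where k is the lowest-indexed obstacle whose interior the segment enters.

Obstacle 1 [(13,4) (22,2) (22,10)]:
  edge (13,4)–(22,2): clear
  edge (22,2)–(22,10): clear
  edge (22,10)–(13,4): clear
  midpoint (3,17) outside
  → clear
Obstacle 2 [(0,23) (3,13) (8,13) (11,22)]:
  edge (0,23)–(3,13): crosses AB
  edge (3,13)–(8,13): clear
  edge (8,13)–(11,22): clear
  edge (11,22)–(0,23): crosses AB
  → BLOCKED
Obstacle 3 [(0,6) (6,0) (9,3) (6,9) (3,11)]:
  edge (0,6)–(6,0): clear
  edge (6,0)–(9,3): clear
  edge (9,3)–(6,9): clear
  edge (6,9)–(3,11): clear
  edge (3,11)–(0,6): clear
  midpoint (3,17) outside
  → clear

BLOCKED by obstacle 2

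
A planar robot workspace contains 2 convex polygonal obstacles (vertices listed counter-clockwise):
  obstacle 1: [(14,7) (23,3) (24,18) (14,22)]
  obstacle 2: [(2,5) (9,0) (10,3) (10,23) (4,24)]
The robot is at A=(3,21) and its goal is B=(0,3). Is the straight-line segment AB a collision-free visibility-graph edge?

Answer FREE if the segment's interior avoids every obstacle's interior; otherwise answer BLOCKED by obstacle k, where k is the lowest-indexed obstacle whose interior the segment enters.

FREE

Obstacle 1 [(14,7) (23,3) (24,18) (14,22)]:
  edge (14,7)–(23,3): clear
  edge (23,3)–(24,18): clear
  edge (24,18)–(14,22): clear
  edge (14,22)–(14,7): clear
  midpoint (3/2,12) outside
  → clear
Obstacle 2 [(2,5) (9,0) (10,3) (10,23) (4,24)]:
  edge (2,5)–(9,0): clear
  edge (9,0)–(10,3): clear
  edge (10,3)–(10,23): clear
  edge (10,23)–(4,24): clear
  edge (4,24)–(2,5): clear
  midpoint (3/2,12) outside
  → clear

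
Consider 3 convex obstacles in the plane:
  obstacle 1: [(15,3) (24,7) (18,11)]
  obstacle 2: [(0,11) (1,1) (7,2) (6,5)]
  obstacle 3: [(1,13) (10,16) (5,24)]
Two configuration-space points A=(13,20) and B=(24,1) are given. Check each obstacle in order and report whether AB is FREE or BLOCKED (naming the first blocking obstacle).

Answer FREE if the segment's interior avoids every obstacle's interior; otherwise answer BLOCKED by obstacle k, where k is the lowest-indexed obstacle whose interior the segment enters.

Obstacle 1 [(15,3) (24,7) (18,11)]:
  edge (15,3)–(24,7): crosses AB
  edge (24,7)–(18,11): crosses AB
  edge (18,11)–(15,3): clear
  → BLOCKED
Obstacle 2 [(0,11) (1,1) (7,2) (6,5)]:
  edge (0,11)–(1,1): clear
  edge (1,1)–(7,2): clear
  edge (7,2)–(6,5): clear
  edge (6,5)–(0,11): clear
  midpoint (37/2,21/2) outside
  → clear
Obstacle 3 [(1,13) (10,16) (5,24)]:
  edge (1,13)–(10,16): clear
  edge (10,16)–(5,24): clear
  edge (5,24)–(1,13): clear
  midpoint (37/2,21/2) outside
  → clear

BLOCKED by obstacle 1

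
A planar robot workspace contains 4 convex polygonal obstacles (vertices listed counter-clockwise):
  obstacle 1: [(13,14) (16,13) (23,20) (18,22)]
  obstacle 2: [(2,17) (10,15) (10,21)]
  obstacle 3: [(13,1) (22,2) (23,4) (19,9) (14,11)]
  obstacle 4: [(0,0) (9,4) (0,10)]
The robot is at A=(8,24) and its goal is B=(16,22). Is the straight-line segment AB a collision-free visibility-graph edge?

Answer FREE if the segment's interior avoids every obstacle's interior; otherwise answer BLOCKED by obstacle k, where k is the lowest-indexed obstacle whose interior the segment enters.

FREE

Obstacle 1 [(13,14) (16,13) (23,20) (18,22)]:
  edge (13,14)–(16,13): clear
  edge (16,13)–(23,20): clear
  edge (23,20)–(18,22): clear
  edge (18,22)–(13,14): clear
  midpoint (12,23) outside
  → clear
Obstacle 2 [(2,17) (10,15) (10,21)]:
  edge (2,17)–(10,15): clear
  edge (10,15)–(10,21): clear
  edge (10,21)–(2,17): clear
  midpoint (12,23) outside
  → clear
Obstacle 3 [(13,1) (22,2) (23,4) (19,9) (14,11)]:
  edge (13,1)–(22,2): clear
  edge (22,2)–(23,4): clear
  edge (23,4)–(19,9): clear
  edge (19,9)–(14,11): clear
  edge (14,11)–(13,1): clear
  midpoint (12,23) outside
  → clear
Obstacle 4 [(0,0) (9,4) (0,10)]:
  edge (0,0)–(9,4): clear
  edge (9,4)–(0,10): clear
  edge (0,10)–(0,0): clear
  midpoint (12,23) outside
  → clear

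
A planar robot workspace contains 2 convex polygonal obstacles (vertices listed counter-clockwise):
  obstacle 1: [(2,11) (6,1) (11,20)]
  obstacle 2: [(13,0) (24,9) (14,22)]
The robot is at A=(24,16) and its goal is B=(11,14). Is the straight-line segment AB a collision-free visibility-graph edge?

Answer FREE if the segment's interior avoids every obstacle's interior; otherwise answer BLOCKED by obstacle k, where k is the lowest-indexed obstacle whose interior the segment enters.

BLOCKED by obstacle 2

Obstacle 1 [(2,11) (6,1) (11,20)]:
  edge (2,11)–(6,1): clear
  edge (6,1)–(11,20): clear
  edge (11,20)–(2,11): clear
  midpoint (35/2,15) outside
  → clear
Obstacle 2 [(13,0) (24,9) (14,22)]:
  edge (13,0)–(24,9): clear
  edge (24,9)–(14,22): crosses AB
  edge (14,22)–(13,0): crosses AB
  → BLOCKED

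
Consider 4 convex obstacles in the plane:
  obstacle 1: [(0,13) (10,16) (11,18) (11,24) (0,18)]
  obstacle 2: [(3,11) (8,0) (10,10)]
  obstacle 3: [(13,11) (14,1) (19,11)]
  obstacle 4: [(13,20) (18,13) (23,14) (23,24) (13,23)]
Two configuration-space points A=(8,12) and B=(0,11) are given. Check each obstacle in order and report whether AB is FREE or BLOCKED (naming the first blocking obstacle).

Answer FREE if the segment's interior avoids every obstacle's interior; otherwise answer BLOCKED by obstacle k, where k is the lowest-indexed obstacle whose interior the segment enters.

Obstacle 1 [(0,13) (10,16) (11,18) (11,24) (0,18)]:
  edge (0,13)–(10,16): clear
  edge (10,16)–(11,18): clear
  edge (11,18)–(11,24): clear
  edge (11,24)–(0,18): clear
  edge (0,18)–(0,13): clear
  midpoint (4,23/2) outside
  → clear
Obstacle 2 [(3,11) (8,0) (10,10)]:
  edge (3,11)–(8,0): clear
  edge (8,0)–(10,10): clear
  edge (10,10)–(3,11): clear
  midpoint (4,23/2) outside
  → clear
Obstacle 3 [(13,11) (14,1) (19,11)]:
  edge (13,11)–(14,1): clear
  edge (14,1)–(19,11): clear
  edge (19,11)–(13,11): clear
  midpoint (4,23/2) outside
  → clear
Obstacle 4 [(13,20) (18,13) (23,14) (23,24) (13,23)]:
  edge (13,20)–(18,13): clear
  edge (18,13)–(23,14): clear
  edge (23,14)–(23,24): clear
  edge (23,24)–(13,23): clear
  edge (13,23)–(13,20): clear
  midpoint (4,23/2) outside
  → clear

FREE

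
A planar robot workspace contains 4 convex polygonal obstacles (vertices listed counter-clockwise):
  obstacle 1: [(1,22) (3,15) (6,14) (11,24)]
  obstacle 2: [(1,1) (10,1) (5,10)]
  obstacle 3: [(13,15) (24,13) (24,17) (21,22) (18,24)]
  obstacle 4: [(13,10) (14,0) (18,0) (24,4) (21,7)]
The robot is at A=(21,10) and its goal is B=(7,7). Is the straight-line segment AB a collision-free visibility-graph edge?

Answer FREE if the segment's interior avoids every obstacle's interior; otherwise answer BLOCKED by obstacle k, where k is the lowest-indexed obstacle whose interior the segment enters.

BLOCKED by obstacle 4

Obstacle 1 [(1,22) (3,15) (6,14) (11,24)]:
  edge (1,22)–(3,15): clear
  edge (3,15)–(6,14): clear
  edge (6,14)–(11,24): clear
  edge (11,24)–(1,22): clear
  midpoint (14,17/2) outside
  → clear
Obstacle 2 [(1,1) (10,1) (5,10)]:
  edge (1,1)–(10,1): clear
  edge (10,1)–(5,10): clear
  edge (5,10)–(1,1): clear
  midpoint (14,17/2) outside
  → clear
Obstacle 3 [(13,15) (24,13) (24,17) (21,22) (18,24)]:
  edge (13,15)–(24,13): clear
  edge (24,13)–(24,17): clear
  edge (24,17)–(21,22): clear
  edge (21,22)–(18,24): clear
  edge (18,24)–(13,15): clear
  midpoint (14,17/2) outside
  → clear
Obstacle 4 [(13,10) (14,0) (18,0) (24,4) (21,7)]:
  edge (13,10)–(14,0): crosses AB
  edge (14,0)–(18,0): clear
  edge (18,0)–(24,4): clear
  edge (24,4)–(21,7): clear
  edge (21,7)–(13,10): crosses AB
  → BLOCKED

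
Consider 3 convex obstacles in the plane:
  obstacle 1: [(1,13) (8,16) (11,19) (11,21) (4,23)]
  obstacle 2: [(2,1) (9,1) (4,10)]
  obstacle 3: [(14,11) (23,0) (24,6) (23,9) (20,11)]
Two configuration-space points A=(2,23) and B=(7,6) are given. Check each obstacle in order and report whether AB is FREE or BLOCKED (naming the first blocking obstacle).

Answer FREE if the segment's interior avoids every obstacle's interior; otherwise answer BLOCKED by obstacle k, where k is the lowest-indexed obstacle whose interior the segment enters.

Obstacle 1 [(1,13) (8,16) (11,19) (11,21) (4,23)]:
  edge (1,13)–(8,16): crosses AB
  edge (8,16)–(11,19): clear
  edge (11,19)–(11,21): clear
  edge (11,21)–(4,23): clear
  edge (4,23)–(1,13): crosses AB
  → BLOCKED
Obstacle 2 [(2,1) (9,1) (4,10)]:
  edge (2,1)–(9,1): clear
  edge (9,1)–(4,10): clear
  edge (4,10)–(2,1): clear
  midpoint (9/2,29/2) outside
  → clear
Obstacle 3 [(14,11) (23,0) (24,6) (23,9) (20,11)]:
  edge (14,11)–(23,0): clear
  edge (23,0)–(24,6): clear
  edge (24,6)–(23,9): clear
  edge (23,9)–(20,11): clear
  edge (20,11)–(14,11): clear
  midpoint (9/2,29/2) outside
  → clear

BLOCKED by obstacle 1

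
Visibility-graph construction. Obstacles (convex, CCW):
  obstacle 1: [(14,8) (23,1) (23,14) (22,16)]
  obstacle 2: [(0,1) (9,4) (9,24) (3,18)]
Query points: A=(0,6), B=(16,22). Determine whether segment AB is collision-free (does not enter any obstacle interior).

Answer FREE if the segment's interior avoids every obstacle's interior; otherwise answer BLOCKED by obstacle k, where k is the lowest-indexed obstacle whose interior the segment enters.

Obstacle 1 [(14,8) (23,1) (23,14) (22,16)]:
  edge (14,8)–(23,1): clear
  edge (23,1)–(23,14): clear
  edge (23,14)–(22,16): clear
  edge (22,16)–(14,8): clear
  midpoint (8,14) outside
  → clear
Obstacle 2 [(0,1) (9,4) (9,24) (3,18)]:
  edge (0,1)–(9,4): clear
  edge (9,4)–(9,24): crosses AB
  edge (9,24)–(3,18): clear
  edge (3,18)–(0,1): crosses AB
  → BLOCKED

BLOCKED by obstacle 2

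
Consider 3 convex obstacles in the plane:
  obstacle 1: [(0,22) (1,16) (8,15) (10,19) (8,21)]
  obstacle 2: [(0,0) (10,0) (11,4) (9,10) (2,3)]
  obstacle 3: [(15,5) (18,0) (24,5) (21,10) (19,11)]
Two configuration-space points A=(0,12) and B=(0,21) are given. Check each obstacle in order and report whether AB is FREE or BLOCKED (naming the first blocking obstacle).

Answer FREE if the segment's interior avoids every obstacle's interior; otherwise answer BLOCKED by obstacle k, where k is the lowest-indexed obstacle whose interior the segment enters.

FREE

Obstacle 1 [(0,22) (1,16) (8,15) (10,19) (8,21)]:
  edge (0,22)–(1,16): clear
  edge (1,16)–(8,15): clear
  edge (8,15)–(10,19): clear
  edge (10,19)–(8,21): clear
  edge (8,21)–(0,22): clear
  midpoint (0,33/2) outside
  → clear
Obstacle 2 [(0,0) (10,0) (11,4) (9,10) (2,3)]:
  edge (0,0)–(10,0): clear
  edge (10,0)–(11,4): clear
  edge (11,4)–(9,10): clear
  edge (9,10)–(2,3): clear
  edge (2,3)–(0,0): clear
  midpoint (0,33/2) outside
  → clear
Obstacle 3 [(15,5) (18,0) (24,5) (21,10) (19,11)]:
  edge (15,5)–(18,0): clear
  edge (18,0)–(24,5): clear
  edge (24,5)–(21,10): clear
  edge (21,10)–(19,11): clear
  edge (19,11)–(15,5): clear
  midpoint (0,33/2) outside
  → clear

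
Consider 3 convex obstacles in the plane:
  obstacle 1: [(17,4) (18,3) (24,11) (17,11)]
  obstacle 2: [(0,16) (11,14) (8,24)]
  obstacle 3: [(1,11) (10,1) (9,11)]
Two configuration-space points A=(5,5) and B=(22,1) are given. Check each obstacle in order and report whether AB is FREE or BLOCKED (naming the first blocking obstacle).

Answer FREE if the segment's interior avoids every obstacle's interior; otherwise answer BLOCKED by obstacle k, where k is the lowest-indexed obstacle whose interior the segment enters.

Obstacle 1 [(17,4) (18,3) (24,11) (17,11)]:
  edge (17,4)–(18,3): clear
  edge (18,3)–(24,11): clear
  edge (24,11)–(17,11): clear
  edge (17,11)–(17,4): clear
  midpoint (27/2,3) outside
  → clear
Obstacle 2 [(0,16) (11,14) (8,24)]:
  edge (0,16)–(11,14): clear
  edge (11,14)–(8,24): clear
  edge (8,24)–(0,16): clear
  midpoint (27/2,3) outside
  → clear
Obstacle 3 [(1,11) (10,1) (9,11)]:
  edge (1,11)–(10,1): crosses AB
  edge (10,1)–(9,11): crosses AB
  edge (9,11)–(1,11): clear
  → BLOCKED

BLOCKED by obstacle 3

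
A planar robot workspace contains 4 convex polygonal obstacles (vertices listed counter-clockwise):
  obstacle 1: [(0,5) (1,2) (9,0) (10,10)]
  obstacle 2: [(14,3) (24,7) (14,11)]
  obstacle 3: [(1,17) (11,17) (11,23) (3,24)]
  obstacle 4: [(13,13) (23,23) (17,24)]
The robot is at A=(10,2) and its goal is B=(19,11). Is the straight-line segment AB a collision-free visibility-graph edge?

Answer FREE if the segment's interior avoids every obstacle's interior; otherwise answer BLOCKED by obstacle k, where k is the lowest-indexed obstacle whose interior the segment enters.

Obstacle 1 [(0,5) (1,2) (9,0) (10,10)]:
  edge (0,5)–(1,2): clear
  edge (1,2)–(9,0): clear
  edge (9,0)–(10,10): clear
  edge (10,10)–(0,5): clear
  midpoint (29/2,13/2) outside
  → clear
Obstacle 2 [(14,3) (24,7) (14,11)]:
  edge (14,3)–(24,7): clear
  edge (24,7)–(14,11): crosses AB
  edge (14,11)–(14,3): crosses AB
  → BLOCKED
Obstacle 3 [(1,17) (11,17) (11,23) (3,24)]:
  edge (1,17)–(11,17): clear
  edge (11,17)–(11,23): clear
  edge (11,23)–(3,24): clear
  edge (3,24)–(1,17): clear
  midpoint (29/2,13/2) outside
  → clear
Obstacle 4 [(13,13) (23,23) (17,24)]:
  edge (13,13)–(23,23): clear
  edge (23,23)–(17,24): clear
  edge (17,24)–(13,13): clear
  midpoint (29/2,13/2) outside
  → clear

BLOCKED by obstacle 2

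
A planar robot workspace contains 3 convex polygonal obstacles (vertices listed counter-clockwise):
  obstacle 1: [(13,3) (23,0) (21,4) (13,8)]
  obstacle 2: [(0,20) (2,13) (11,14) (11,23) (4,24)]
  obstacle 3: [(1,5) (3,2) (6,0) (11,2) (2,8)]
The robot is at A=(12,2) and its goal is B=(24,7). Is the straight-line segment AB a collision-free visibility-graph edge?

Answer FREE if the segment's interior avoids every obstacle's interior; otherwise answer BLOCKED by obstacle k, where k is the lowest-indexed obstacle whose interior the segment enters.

BLOCKED by obstacle 1

Obstacle 1 [(13,3) (23,0) (21,4) (13,8)]:
  edge (13,3)–(23,0): crosses AB
  edge (23,0)–(21,4): clear
  edge (21,4)–(13,8): crosses AB
  edge (13,8)–(13,3): clear
  → BLOCKED
Obstacle 2 [(0,20) (2,13) (11,14) (11,23) (4,24)]:
  edge (0,20)–(2,13): clear
  edge (2,13)–(11,14): clear
  edge (11,14)–(11,23): clear
  edge (11,23)–(4,24): clear
  edge (4,24)–(0,20): clear
  midpoint (18,9/2) outside
  → clear
Obstacle 3 [(1,5) (3,2) (6,0) (11,2) (2,8)]:
  edge (1,5)–(3,2): clear
  edge (3,2)–(6,0): clear
  edge (6,0)–(11,2): clear
  edge (11,2)–(2,8): clear
  edge (2,8)–(1,5): clear
  midpoint (18,9/2) outside
  → clear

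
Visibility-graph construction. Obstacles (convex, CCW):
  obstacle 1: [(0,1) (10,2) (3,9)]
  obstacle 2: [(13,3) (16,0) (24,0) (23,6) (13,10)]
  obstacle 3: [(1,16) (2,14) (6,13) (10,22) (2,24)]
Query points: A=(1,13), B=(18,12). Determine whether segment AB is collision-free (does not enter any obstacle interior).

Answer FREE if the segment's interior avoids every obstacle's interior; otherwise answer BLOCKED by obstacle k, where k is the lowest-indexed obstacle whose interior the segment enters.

Obstacle 1 [(0,1) (10,2) (3,9)]:
  edge (0,1)–(10,2): clear
  edge (10,2)–(3,9): clear
  edge (3,9)–(0,1): clear
  midpoint (19/2,25/2) outside
  → clear
Obstacle 2 [(13,3) (16,0) (24,0) (23,6) (13,10)]:
  edge (13,3)–(16,0): clear
  edge (16,0)–(24,0): clear
  edge (24,0)–(23,6): clear
  edge (23,6)–(13,10): clear
  edge (13,10)–(13,3): clear
  midpoint (19/2,25/2) outside
  → clear
Obstacle 3 [(1,16) (2,14) (6,13) (10,22) (2,24)]:
  edge (1,16)–(2,14): clear
  edge (2,14)–(6,13): clear
  edge (6,13)–(10,22): clear
  edge (10,22)–(2,24): clear
  edge (2,24)–(1,16): clear
  midpoint (19/2,25/2) outside
  → clear

FREE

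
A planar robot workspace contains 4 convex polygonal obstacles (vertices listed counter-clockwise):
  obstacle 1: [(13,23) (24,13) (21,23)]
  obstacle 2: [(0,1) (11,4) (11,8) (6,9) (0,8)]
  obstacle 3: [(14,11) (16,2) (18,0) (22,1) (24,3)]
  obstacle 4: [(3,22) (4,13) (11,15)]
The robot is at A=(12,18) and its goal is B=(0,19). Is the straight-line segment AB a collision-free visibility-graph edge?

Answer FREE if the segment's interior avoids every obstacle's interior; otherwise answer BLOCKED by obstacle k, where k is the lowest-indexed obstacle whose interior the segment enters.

Obstacle 1 [(13,23) (24,13) (21,23)]:
  edge (13,23)–(24,13): clear
  edge (24,13)–(21,23): clear
  edge (21,23)–(13,23): clear
  midpoint (6,37/2) outside
  → clear
Obstacle 2 [(0,1) (11,4) (11,8) (6,9) (0,8)]:
  edge (0,1)–(11,4): clear
  edge (11,4)–(11,8): clear
  edge (11,8)–(6,9): clear
  edge (6,9)–(0,8): clear
  edge (0,8)–(0,1): clear
  midpoint (6,37/2) outside
  → clear
Obstacle 3 [(14,11) (16,2) (18,0) (22,1) (24,3)]:
  edge (14,11)–(16,2): clear
  edge (16,2)–(18,0): clear
  edge (18,0)–(22,1): clear
  edge (22,1)–(24,3): clear
  edge (24,3)–(14,11): clear
  midpoint (6,37/2) outside
  → clear
Obstacle 4 [(3,22) (4,13) (11,15)]:
  edge (3,22)–(4,13): crosses AB
  edge (4,13)–(11,15): clear
  edge (11,15)–(3,22): crosses AB
  → BLOCKED

BLOCKED by obstacle 4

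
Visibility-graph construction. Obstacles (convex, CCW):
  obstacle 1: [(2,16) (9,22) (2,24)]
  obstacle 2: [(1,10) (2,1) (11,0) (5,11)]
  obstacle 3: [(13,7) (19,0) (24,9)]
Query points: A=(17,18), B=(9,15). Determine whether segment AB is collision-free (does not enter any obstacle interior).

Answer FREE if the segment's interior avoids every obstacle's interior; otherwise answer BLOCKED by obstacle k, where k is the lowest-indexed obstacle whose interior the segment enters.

Obstacle 1 [(2,16) (9,22) (2,24)]:
  edge (2,16)–(9,22): clear
  edge (9,22)–(2,24): clear
  edge (2,24)–(2,16): clear
  midpoint (13,33/2) outside
  → clear
Obstacle 2 [(1,10) (2,1) (11,0) (5,11)]:
  edge (1,10)–(2,1): clear
  edge (2,1)–(11,0): clear
  edge (11,0)–(5,11): clear
  edge (5,11)–(1,10): clear
  midpoint (13,33/2) outside
  → clear
Obstacle 3 [(13,7) (19,0) (24,9)]:
  edge (13,7)–(19,0): clear
  edge (19,0)–(24,9): clear
  edge (24,9)–(13,7): clear
  midpoint (13,33/2) outside
  → clear

FREE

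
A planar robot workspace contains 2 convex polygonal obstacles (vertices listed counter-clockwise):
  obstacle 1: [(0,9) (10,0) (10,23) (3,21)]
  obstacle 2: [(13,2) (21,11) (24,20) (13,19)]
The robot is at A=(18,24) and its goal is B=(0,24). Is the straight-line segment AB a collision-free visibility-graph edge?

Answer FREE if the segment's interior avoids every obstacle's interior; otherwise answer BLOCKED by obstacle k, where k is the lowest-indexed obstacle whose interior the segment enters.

FREE

Obstacle 1 [(0,9) (10,0) (10,23) (3,21)]:
  edge (0,9)–(10,0): clear
  edge (10,0)–(10,23): clear
  edge (10,23)–(3,21): clear
  edge (3,21)–(0,9): clear
  midpoint (9,24) outside
  → clear
Obstacle 2 [(13,2) (21,11) (24,20) (13,19)]:
  edge (13,2)–(21,11): clear
  edge (21,11)–(24,20): clear
  edge (24,20)–(13,19): clear
  edge (13,19)–(13,2): clear
  midpoint (9,24) outside
  → clear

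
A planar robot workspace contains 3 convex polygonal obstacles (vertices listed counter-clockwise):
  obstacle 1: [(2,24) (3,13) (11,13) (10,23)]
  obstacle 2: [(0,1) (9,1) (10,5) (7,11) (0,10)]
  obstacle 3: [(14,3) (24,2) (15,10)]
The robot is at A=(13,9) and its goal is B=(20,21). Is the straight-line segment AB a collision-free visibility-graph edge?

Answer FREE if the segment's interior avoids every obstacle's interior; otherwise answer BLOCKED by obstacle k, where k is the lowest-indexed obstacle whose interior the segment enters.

FREE

Obstacle 1 [(2,24) (3,13) (11,13) (10,23)]:
  edge (2,24)–(3,13): clear
  edge (3,13)–(11,13): clear
  edge (11,13)–(10,23): clear
  edge (10,23)–(2,24): clear
  midpoint (33/2,15) outside
  → clear
Obstacle 2 [(0,1) (9,1) (10,5) (7,11) (0,10)]:
  edge (0,1)–(9,1): clear
  edge (9,1)–(10,5): clear
  edge (10,5)–(7,11): clear
  edge (7,11)–(0,10): clear
  edge (0,10)–(0,1): clear
  midpoint (33/2,15) outside
  → clear
Obstacle 3 [(14,3) (24,2) (15,10)]:
  edge (14,3)–(24,2): clear
  edge (24,2)–(15,10): clear
  edge (15,10)–(14,3): clear
  midpoint (33/2,15) outside
  → clear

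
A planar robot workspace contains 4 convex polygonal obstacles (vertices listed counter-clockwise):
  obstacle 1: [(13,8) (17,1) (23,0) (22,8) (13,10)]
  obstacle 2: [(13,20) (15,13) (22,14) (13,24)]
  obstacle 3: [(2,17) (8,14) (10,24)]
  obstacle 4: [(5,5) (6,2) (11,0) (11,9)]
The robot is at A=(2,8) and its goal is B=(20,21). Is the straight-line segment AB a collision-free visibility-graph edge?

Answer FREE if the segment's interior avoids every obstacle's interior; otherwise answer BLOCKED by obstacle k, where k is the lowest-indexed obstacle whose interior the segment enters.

Obstacle 1 [(13,8) (17,1) (23,0) (22,8) (13,10)]:
  edge (13,8)–(17,1): clear
  edge (17,1)–(23,0): clear
  edge (23,0)–(22,8): clear
  edge (22,8)–(13,10): clear
  edge (13,10)–(13,8): clear
  midpoint (11,29/2) outside
  → clear
Obstacle 2 [(13,20) (15,13) (22,14) (13,24)]:
  edge (13,20)–(15,13): crosses AB
  edge (15,13)–(22,14): clear
  edge (22,14)–(13,24): crosses AB
  edge (13,24)–(13,20): clear
  → BLOCKED
Obstacle 3 [(2,17) (8,14) (10,24)]:
  edge (2,17)–(8,14): clear
  edge (8,14)–(10,24): clear
  edge (10,24)–(2,17): clear
  midpoint (11,29/2) outside
  → clear
Obstacle 4 [(5,5) (6,2) (11,0) (11,9)]:
  edge (5,5)–(6,2): clear
  edge (6,2)–(11,0): clear
  edge (11,0)–(11,9): clear
  edge (11,9)–(5,5): clear
  midpoint (11,29/2) outside
  → clear

BLOCKED by obstacle 2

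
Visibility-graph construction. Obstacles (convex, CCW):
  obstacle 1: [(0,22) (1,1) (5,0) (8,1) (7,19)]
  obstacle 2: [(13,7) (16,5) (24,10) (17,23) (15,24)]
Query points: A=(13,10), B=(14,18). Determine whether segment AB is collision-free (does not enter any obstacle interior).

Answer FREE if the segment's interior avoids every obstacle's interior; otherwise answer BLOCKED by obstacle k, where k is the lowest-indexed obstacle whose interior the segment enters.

FREE

Obstacle 1 [(0,22) (1,1) (5,0) (8,1) (7,19)]:
  edge (0,22)–(1,1): clear
  edge (1,1)–(5,0): clear
  edge (5,0)–(8,1): clear
  edge (8,1)–(7,19): clear
  edge (7,19)–(0,22): clear
  midpoint (27/2,14) outside
  → clear
Obstacle 2 [(13,7) (16,5) (24,10) (17,23) (15,24)]:
  edge (13,7)–(16,5): clear
  edge (16,5)–(24,10): clear
  edge (24,10)–(17,23): clear
  edge (17,23)–(15,24): clear
  edge (15,24)–(13,7): clear
  midpoint (27/2,14) outside
  → clear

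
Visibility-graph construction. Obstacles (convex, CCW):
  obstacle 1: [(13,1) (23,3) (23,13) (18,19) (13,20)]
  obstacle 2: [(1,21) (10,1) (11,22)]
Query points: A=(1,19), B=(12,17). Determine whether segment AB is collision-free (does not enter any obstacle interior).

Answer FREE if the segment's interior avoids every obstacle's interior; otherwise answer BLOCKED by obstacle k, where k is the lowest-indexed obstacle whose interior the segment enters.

BLOCKED by obstacle 2

Obstacle 1 [(13,1) (23,3) (23,13) (18,19) (13,20)]:
  edge (13,1)–(23,3): clear
  edge (23,3)–(23,13): clear
  edge (23,13)–(18,19): clear
  edge (18,19)–(13,20): clear
  edge (13,20)–(13,1): clear
  midpoint (13/2,18) outside
  → clear
Obstacle 2 [(1,21) (10,1) (11,22)]:
  edge (1,21)–(10,1): crosses AB
  edge (10,1)–(11,22): crosses AB
  edge (11,22)–(1,21): clear
  → BLOCKED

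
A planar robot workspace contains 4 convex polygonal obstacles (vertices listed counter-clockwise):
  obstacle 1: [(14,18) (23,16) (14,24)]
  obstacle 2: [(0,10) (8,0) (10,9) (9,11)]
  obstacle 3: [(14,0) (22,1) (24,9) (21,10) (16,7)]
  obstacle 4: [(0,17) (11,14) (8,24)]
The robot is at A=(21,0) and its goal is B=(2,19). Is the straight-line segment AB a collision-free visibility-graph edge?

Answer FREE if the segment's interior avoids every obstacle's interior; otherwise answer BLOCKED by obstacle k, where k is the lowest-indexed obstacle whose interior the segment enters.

Obstacle 1 [(14,18) (23,16) (14,24)]:
  edge (14,18)–(23,16): clear
  edge (23,16)–(14,24): clear
  edge (14,24)–(14,18): clear
  midpoint (23/2,19/2) outside
  → clear
Obstacle 2 [(0,10) (8,0) (10,9) (9,11)]:
  edge (0,10)–(8,0): clear
  edge (8,0)–(10,9): clear
  edge (10,9)–(9,11): clear
  edge (9,11)–(0,10): clear
  midpoint (23/2,19/2) outside
  → clear
Obstacle 3 [(14,0) (22,1) (24,9) (21,10) (16,7)]:
  edge (14,0)–(22,1): crosses AB
  edge (22,1)–(24,9): clear
  edge (24,9)–(21,10): clear
  edge (21,10)–(16,7): clear
  edge (16,7)–(14,0): crosses AB
  → BLOCKED
Obstacle 4 [(0,17) (11,14) (8,24)]:
  edge (0,17)–(11,14): crosses AB
  edge (11,14)–(8,24): clear
  edge (8,24)–(0,17): crosses AB
  → BLOCKED

BLOCKED by obstacle 3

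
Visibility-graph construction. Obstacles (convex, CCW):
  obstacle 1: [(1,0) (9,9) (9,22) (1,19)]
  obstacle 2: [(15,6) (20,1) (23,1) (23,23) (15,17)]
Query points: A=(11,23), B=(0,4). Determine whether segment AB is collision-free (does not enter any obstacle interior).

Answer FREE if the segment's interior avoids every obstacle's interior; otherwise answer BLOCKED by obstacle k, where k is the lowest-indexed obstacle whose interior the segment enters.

Obstacle 1 [(1,0) (9,9) (9,22) (1,19)]:
  edge (1,0)–(9,9): clear
  edge (9,9)–(9,22): crosses AB
  edge (9,22)–(1,19): clear
  edge (1,19)–(1,0): crosses AB
  → BLOCKED
Obstacle 2 [(15,6) (20,1) (23,1) (23,23) (15,17)]:
  edge (15,6)–(20,1): clear
  edge (20,1)–(23,1): clear
  edge (23,1)–(23,23): clear
  edge (23,23)–(15,17): clear
  edge (15,17)–(15,6): clear
  midpoint (11/2,27/2) outside
  → clear

BLOCKED by obstacle 1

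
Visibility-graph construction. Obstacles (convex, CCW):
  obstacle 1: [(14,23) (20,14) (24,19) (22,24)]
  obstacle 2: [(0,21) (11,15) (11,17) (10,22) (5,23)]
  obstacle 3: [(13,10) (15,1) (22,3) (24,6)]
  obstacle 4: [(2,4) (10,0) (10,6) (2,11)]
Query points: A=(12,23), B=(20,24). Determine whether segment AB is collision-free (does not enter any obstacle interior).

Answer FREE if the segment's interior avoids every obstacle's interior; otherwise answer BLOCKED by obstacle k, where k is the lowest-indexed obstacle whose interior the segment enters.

Obstacle 1 [(14,23) (20,14) (24,19) (22,24)]:
  edge (14,23)–(20,14): clear
  edge (20,14)–(24,19): clear
  edge (24,19)–(22,24): clear
  edge (22,24)–(14,23): clear
  midpoint (16,47/2) outside
  → clear
Obstacle 2 [(0,21) (11,15) (11,17) (10,22) (5,23)]:
  edge (0,21)–(11,15): clear
  edge (11,15)–(11,17): clear
  edge (11,17)–(10,22): clear
  edge (10,22)–(5,23): clear
  edge (5,23)–(0,21): clear
  midpoint (16,47/2) outside
  → clear
Obstacle 3 [(13,10) (15,1) (22,3) (24,6)]:
  edge (13,10)–(15,1): clear
  edge (15,1)–(22,3): clear
  edge (22,3)–(24,6): clear
  edge (24,6)–(13,10): clear
  midpoint (16,47/2) outside
  → clear
Obstacle 4 [(2,4) (10,0) (10,6) (2,11)]:
  edge (2,4)–(10,0): clear
  edge (10,0)–(10,6): clear
  edge (10,6)–(2,11): clear
  edge (2,11)–(2,4): clear
  midpoint (16,47/2) outside
  → clear

FREE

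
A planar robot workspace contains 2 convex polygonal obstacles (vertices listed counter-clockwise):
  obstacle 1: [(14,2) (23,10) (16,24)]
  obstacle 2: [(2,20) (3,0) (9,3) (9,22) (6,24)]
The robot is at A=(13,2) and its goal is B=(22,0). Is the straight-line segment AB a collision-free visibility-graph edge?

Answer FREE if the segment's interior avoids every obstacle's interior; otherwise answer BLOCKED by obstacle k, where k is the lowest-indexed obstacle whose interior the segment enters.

FREE

Obstacle 1 [(14,2) (23,10) (16,24)]:
  edge (14,2)–(23,10): clear
  edge (23,10)–(16,24): clear
  edge (16,24)–(14,2): clear
  midpoint (35/2,1) outside
  → clear
Obstacle 2 [(2,20) (3,0) (9,3) (9,22) (6,24)]:
  edge (2,20)–(3,0): clear
  edge (3,0)–(9,3): clear
  edge (9,3)–(9,22): clear
  edge (9,22)–(6,24): clear
  edge (6,24)–(2,20): clear
  midpoint (35/2,1) outside
  → clear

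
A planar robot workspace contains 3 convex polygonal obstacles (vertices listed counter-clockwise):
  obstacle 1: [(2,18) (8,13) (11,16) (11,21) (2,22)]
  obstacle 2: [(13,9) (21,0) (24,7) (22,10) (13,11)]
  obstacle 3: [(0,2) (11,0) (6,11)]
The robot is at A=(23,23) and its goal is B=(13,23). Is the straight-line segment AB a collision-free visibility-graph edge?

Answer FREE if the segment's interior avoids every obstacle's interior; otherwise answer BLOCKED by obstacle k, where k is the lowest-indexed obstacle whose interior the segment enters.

FREE

Obstacle 1 [(2,18) (8,13) (11,16) (11,21) (2,22)]:
  edge (2,18)–(8,13): clear
  edge (8,13)–(11,16): clear
  edge (11,16)–(11,21): clear
  edge (11,21)–(2,22): clear
  edge (2,22)–(2,18): clear
  midpoint (18,23) outside
  → clear
Obstacle 2 [(13,9) (21,0) (24,7) (22,10) (13,11)]:
  edge (13,9)–(21,0): clear
  edge (21,0)–(24,7): clear
  edge (24,7)–(22,10): clear
  edge (22,10)–(13,11): clear
  edge (13,11)–(13,9): clear
  midpoint (18,23) outside
  → clear
Obstacle 3 [(0,2) (11,0) (6,11)]:
  edge (0,2)–(11,0): clear
  edge (11,0)–(6,11): clear
  edge (6,11)–(0,2): clear
  midpoint (18,23) outside
  → clear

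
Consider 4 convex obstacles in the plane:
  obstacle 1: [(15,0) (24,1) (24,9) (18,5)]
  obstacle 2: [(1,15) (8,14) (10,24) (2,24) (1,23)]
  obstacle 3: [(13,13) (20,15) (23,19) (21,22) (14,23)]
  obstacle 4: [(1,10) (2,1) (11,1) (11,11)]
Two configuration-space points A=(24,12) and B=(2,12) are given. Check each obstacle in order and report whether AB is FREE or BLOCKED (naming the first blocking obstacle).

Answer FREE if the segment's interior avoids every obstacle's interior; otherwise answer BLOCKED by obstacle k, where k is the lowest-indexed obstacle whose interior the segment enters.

FREE

Obstacle 1 [(15,0) (24,1) (24,9) (18,5)]:
  edge (15,0)–(24,1): clear
  edge (24,1)–(24,9): clear
  edge (24,9)–(18,5): clear
  edge (18,5)–(15,0): clear
  midpoint (13,12) outside
  → clear
Obstacle 2 [(1,15) (8,14) (10,24) (2,24) (1,23)]:
  edge (1,15)–(8,14): clear
  edge (8,14)–(10,24): clear
  edge (10,24)–(2,24): clear
  edge (2,24)–(1,23): clear
  edge (1,23)–(1,15): clear
  midpoint (13,12) outside
  → clear
Obstacle 3 [(13,13) (20,15) (23,19) (21,22) (14,23)]:
  edge (13,13)–(20,15): clear
  edge (20,15)–(23,19): clear
  edge (23,19)–(21,22): clear
  edge (21,22)–(14,23): clear
  edge (14,23)–(13,13): clear
  midpoint (13,12) outside
  → clear
Obstacle 4 [(1,10) (2,1) (11,1) (11,11)]:
  edge (1,10)–(2,1): clear
  edge (2,1)–(11,1): clear
  edge (11,1)–(11,11): clear
  edge (11,11)–(1,10): clear
  midpoint (13,12) outside
  → clear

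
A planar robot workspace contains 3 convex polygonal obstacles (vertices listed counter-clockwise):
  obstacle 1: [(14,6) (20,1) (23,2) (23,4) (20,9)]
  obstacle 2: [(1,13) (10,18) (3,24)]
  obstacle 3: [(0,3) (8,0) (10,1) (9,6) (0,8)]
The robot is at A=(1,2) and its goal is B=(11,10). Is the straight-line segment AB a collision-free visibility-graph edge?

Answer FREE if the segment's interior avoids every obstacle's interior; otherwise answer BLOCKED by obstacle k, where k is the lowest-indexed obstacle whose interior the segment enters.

Obstacle 1 [(14,6) (20,1) (23,2) (23,4) (20,9)]:
  edge (14,6)–(20,1): clear
  edge (20,1)–(23,2): clear
  edge (23,2)–(23,4): clear
  edge (23,4)–(20,9): clear
  edge (20,9)–(14,6): clear
  midpoint (6,6) outside
  → clear
Obstacle 2 [(1,13) (10,18) (3,24)]:
  edge (1,13)–(10,18): clear
  edge (10,18)–(3,24): clear
  edge (3,24)–(1,13): clear
  midpoint (6,6) outside
  → clear
Obstacle 3 [(0,3) (8,0) (10,1) (9,6) (0,8)]:
  edge (0,3)–(8,0): crosses AB
  edge (8,0)–(10,1): clear
  edge (10,1)–(9,6): clear
  edge (9,6)–(0,8): crosses AB
  edge (0,8)–(0,3): clear
  → BLOCKED

BLOCKED by obstacle 3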